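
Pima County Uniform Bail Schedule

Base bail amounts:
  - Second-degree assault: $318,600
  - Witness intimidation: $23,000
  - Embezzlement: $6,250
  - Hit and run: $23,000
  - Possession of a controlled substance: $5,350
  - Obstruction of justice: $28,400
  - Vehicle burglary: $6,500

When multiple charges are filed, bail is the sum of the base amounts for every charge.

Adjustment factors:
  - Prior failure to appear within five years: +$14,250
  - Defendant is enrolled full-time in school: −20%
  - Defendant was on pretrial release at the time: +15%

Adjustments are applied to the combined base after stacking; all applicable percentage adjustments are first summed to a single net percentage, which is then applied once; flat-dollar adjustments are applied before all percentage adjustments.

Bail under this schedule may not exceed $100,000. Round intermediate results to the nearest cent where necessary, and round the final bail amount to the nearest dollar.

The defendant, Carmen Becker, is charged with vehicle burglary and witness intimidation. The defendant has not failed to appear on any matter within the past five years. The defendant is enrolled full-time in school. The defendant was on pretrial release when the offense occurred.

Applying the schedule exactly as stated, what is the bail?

$28,025

Base amounts from the schedule: vehicle burglary $6,500; witness intimidation $23,000.
Stacking rule: sum of all bases. $6,500 + $23,000 = $29,500.
Net percentage adjustment: −20% +15% = −5%. $29,500 × 0.95 = $28,025.
$28,025 is within the $100,000 maximum.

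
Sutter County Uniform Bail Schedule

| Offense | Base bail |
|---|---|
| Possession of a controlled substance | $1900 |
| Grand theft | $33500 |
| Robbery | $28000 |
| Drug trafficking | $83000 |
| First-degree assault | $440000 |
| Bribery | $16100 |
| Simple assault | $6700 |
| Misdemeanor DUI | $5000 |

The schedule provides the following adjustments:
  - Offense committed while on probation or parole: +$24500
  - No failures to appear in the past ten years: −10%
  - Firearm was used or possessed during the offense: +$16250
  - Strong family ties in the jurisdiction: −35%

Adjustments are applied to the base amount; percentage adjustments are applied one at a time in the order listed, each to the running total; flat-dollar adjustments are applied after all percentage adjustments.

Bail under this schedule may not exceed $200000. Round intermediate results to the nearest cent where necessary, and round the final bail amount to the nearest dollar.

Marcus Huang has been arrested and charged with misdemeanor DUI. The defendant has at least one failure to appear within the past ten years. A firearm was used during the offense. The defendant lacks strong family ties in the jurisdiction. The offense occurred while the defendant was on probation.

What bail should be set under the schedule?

Base amounts from the schedule: misdemeanor DUI $5000.
Single charge. Combined base = $5000.
Offense committed while on probation or parole (+$24500 flat): $5000 + $24500 = $29500.
Firearm was used or possessed during the offense (+$16250 flat): $29500 + $16250 = $45750.
$45750 is within the $200000 maximum.

$45750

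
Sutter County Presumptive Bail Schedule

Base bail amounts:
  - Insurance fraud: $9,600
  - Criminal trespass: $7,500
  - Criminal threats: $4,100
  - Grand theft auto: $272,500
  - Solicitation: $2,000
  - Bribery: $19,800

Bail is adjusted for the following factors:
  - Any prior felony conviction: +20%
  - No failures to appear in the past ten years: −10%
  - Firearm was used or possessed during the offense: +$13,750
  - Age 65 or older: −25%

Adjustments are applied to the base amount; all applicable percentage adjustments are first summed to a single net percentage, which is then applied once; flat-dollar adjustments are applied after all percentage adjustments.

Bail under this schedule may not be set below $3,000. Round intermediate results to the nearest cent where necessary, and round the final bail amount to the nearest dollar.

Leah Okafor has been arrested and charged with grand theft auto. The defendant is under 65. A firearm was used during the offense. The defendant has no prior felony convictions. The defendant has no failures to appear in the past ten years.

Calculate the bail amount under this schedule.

Base amounts from the schedule: grand theft auto $272,500.
Single charge. Combined base = $272,500.
No failures to appear in the past ten years (−10%): $272,500 × 0.9 = $245,250.
Firearm was used or possessed during the offense (+$13,750 flat): $245,250 + $13,750 = $259,000.
$259,000 is at or above the $3,000 minimum.

$259,000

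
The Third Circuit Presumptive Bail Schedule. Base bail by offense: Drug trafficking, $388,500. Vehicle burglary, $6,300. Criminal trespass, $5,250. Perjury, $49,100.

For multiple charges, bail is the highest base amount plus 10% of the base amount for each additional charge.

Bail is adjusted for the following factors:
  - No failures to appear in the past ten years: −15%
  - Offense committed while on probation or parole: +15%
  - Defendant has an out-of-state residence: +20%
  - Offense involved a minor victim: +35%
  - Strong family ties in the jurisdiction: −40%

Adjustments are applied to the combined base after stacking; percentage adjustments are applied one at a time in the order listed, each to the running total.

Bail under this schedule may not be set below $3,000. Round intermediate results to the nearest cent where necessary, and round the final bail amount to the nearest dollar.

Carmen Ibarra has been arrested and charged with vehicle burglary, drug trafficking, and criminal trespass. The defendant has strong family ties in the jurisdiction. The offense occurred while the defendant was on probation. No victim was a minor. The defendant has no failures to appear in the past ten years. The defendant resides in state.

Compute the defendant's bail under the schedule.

$228,533

Base amounts from the schedule: vehicle burglary $6,300; drug trafficking $388,500; criminal trespass $5,250.
Stacking rule: highest base plus 10% of each additional charge. Highest is drug trafficking at $388,500. Additional: $6,300 × 10% = $630; $5,250 × 10% = $525. Combined base = $388,500 + $1,155 = $389,655.
No failures to appear in the past ten years (−15%): $389,655 × 0.85 = $331,206.75.
Offense committed while on probation or parole (+15%): $331,206.75 × 1.15 = $380,887.76.
Strong family ties in the jurisdiction (−40%): $380,887.76 × 0.6 = $228,532.66.
$228,532.66 is at or above the $3,000 minimum.
Rounded to the nearest dollar: $228,533.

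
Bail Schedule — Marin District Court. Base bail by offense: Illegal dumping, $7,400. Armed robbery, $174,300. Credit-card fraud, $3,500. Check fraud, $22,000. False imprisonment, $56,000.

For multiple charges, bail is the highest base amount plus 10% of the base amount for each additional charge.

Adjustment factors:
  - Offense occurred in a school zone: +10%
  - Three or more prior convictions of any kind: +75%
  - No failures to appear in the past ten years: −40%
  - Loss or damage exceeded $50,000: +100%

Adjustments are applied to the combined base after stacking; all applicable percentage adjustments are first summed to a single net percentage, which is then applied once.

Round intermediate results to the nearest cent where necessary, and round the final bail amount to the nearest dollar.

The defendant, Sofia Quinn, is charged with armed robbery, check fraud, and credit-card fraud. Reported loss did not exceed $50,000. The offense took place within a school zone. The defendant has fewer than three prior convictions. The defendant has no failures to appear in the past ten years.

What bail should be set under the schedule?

$123,795

Base amounts from the schedule: armed robbery $174,300; check fraud $22,000; credit-card fraud $3,500.
Stacking rule: highest base plus 10% of each additional charge. Highest is armed robbery at $174,300. Additional: $22,000 × 10% = $2,200; $3,500 × 10% = $350. Combined base = $174,300 + $2,550 = $176,850.
Net percentage adjustment: +10% −40% = −30%. $176,850 × 0.7 = $123,795.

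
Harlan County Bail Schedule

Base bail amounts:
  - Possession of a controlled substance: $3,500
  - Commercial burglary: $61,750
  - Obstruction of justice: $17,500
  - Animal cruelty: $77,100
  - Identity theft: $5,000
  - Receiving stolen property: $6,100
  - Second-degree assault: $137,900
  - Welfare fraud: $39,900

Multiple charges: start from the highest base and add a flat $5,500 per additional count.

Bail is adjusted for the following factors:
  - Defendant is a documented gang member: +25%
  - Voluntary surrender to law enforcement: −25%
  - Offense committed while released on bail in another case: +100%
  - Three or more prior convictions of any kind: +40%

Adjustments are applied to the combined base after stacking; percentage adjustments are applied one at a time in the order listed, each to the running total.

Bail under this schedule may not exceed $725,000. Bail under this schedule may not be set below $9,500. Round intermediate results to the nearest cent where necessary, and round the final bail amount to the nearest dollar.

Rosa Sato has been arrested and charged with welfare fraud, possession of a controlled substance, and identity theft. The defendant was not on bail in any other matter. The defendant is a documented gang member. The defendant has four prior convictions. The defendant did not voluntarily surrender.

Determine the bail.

Base amounts from the schedule: welfare fraud $39,900; possession of a controlled substance $3,500; identity theft $5,000.
Stacking rule: highest base plus $5,500 per additional charge. Highest is welfare fraud at $39,900; 2 additional charges → +$11,000. Combined base = $50,900.
Defendant is a documented gang member (+25%): $50,900 × 1.25 = $63,625.
Three or more prior convictions of any kind (+40%): $63,625 × 1.4 = $89,075.
$89,075 is within the $725,000 maximum.
$89,075 is at or above the $9,500 minimum.

$89,075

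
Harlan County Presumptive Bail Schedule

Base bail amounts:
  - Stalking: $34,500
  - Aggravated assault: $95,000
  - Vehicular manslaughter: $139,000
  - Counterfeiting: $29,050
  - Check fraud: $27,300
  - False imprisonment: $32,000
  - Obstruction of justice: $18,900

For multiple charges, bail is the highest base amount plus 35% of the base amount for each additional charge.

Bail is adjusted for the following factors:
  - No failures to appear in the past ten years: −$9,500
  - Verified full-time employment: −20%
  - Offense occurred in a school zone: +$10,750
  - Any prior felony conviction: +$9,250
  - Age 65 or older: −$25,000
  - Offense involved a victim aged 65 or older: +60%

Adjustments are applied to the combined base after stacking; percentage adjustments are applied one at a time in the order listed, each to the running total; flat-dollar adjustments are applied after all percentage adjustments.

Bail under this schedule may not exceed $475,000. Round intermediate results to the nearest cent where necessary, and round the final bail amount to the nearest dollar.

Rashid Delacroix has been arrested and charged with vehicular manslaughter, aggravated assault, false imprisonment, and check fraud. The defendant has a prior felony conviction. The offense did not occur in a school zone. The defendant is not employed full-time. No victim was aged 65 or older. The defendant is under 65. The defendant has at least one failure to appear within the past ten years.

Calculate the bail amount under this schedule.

Base amounts from the schedule: vehicular manslaughter $139,000; aggravated assault $95,000; false imprisonment $32,000; check fraud $27,300.
Stacking rule: highest base plus 35% of each additional charge. Highest is vehicular manslaughter at $139,000. Additional: $95,000 × 35% = $33,250; $32,000 × 35% = $11,200; $27,300 × 35% = $9,555. Combined base = $139,000 + $54,005 = $193,005.
Any prior felony conviction (+$9,250 flat): $193,005 + $9,250 = $202,255.
$202,255 is within the $475,000 maximum.

$202,255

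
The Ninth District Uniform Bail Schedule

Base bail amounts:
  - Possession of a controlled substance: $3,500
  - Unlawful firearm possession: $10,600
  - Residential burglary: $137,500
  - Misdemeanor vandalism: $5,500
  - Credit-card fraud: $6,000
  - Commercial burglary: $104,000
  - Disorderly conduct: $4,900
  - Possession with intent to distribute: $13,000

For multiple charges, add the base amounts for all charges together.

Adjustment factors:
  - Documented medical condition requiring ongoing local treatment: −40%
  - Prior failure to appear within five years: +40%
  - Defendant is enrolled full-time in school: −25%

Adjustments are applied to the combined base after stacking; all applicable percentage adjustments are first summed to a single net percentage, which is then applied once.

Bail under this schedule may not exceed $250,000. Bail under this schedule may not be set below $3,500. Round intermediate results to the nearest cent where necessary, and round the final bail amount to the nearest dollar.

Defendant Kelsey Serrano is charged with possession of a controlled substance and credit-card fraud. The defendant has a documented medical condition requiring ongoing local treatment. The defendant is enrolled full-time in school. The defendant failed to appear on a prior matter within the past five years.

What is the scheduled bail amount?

Base amounts from the schedule: possession of a controlled substance $3,500; credit-card fraud $6,000.
Stacking rule: sum of all bases. $3,500 + $6,000 = $9,500.
Net percentage adjustment: −40% +40% −25% = −25%. $9,500 × 0.75 = $7,125.
$7,125 is within the $250,000 maximum.
$7,125 is at or above the $3,500 minimum.

$7,125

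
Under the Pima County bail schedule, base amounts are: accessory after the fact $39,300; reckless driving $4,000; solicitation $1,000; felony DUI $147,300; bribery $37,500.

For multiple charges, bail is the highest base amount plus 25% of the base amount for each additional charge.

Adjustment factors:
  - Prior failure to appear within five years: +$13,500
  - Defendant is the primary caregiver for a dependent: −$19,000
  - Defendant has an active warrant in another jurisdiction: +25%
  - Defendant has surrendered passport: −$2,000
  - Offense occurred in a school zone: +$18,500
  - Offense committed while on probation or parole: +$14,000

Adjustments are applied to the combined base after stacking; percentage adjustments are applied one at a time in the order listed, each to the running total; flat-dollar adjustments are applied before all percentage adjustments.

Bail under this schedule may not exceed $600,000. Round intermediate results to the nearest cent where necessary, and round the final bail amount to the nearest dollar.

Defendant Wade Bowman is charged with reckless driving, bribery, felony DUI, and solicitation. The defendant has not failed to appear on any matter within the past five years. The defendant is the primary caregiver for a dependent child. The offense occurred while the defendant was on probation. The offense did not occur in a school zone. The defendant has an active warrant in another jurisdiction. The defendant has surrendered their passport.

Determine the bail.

Base amounts from the schedule: reckless driving $4,000; bribery $37,500; felony DUI $147,300; solicitation $1,000.
Stacking rule: highest base plus 25% of each additional charge. Highest is felony DUI at $147,300. Additional: $4,000 × 25% = $1,000; $37,500 × 25% = $9,375; $1,000 × 25% = $250. Combined base = $147,300 + $10,625 = $157,925.
Defendant is the primary caregiver for a dependent (−$19,000 flat): $157,925 − $19,000 = $138,925.
Defendant has surrendered passport (−$2,000 flat): $138,925 − $2,000 = $136,925.
Offense committed while on probation or parole (+$14,000 flat): $136,925 + $14,000 = $150,925.
Defendant has an active warrant in another jurisdiction (+25%): $150,925 × 1.25 = $188,656.25.
$188,656.25 is within the $600,000 maximum.
Rounded to the nearest dollar: $188,656.

$188,656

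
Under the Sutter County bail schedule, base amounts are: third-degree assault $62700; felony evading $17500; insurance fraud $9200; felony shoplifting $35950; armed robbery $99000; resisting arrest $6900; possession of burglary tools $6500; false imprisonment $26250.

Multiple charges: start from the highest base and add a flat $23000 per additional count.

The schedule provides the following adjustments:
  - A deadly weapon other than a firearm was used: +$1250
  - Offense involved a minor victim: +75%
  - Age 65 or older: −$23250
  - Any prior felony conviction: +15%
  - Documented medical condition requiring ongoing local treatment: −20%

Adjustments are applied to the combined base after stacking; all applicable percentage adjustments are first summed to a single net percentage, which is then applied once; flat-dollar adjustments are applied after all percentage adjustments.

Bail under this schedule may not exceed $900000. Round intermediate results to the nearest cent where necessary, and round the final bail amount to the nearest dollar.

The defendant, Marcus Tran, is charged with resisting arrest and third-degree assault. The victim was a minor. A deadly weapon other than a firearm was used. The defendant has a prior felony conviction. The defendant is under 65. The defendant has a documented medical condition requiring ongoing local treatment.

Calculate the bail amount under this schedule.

Base amounts from the schedule: resisting arrest $6900; third-degree assault $62700.
Stacking rule: highest base plus $23000 per additional charge. Highest is third-degree assault at $62700; 1 additional charge → +$23000. Combined base = $85700.
Net percentage adjustment: +75% +15% −20% = +70%. $85700 × 1.7 = $145690.
A deadly weapon other than a firearm was used (+$1250 flat): $145690 + $1250 = $146940.
$146940 is within the $900000 maximum.

$146940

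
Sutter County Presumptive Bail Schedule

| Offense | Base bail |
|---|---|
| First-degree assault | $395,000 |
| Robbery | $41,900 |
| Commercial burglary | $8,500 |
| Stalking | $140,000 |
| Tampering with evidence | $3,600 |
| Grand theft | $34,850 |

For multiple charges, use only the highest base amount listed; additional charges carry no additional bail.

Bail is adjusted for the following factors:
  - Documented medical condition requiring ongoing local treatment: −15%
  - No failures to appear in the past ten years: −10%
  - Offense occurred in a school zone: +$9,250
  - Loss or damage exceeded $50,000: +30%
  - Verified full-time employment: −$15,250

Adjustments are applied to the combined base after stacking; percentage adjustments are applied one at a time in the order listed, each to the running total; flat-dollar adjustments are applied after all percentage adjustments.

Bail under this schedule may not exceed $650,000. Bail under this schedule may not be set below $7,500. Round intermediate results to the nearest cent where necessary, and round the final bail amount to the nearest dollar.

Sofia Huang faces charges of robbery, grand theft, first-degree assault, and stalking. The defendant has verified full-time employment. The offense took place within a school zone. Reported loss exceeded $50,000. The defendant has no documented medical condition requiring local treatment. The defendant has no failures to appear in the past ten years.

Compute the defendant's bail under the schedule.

Base amounts from the schedule: robbery $41,900; grand theft $34,850; first-degree assault $395,000; stalking $140,000.
Stacking rule: use the highest base only. Highest is first-degree assault at $395,000. Combined base = $395,000.
No failures to appear in the past ten years (−10%): $395,000 × 0.9 = $355,500.
Loss or damage exceeded $50,000 (+30%): $355,500 × 1.3 = $462,150.
Offense occurred in a school zone (+$9,250 flat): $462,150 + $9,250 = $471,400.
Verified full-time employment (−$15,250 flat): $471,400 − $15,250 = $456,150.
$456,150 is within the $650,000 maximum.
$456,150 is at or above the $7,500 minimum.

$456,150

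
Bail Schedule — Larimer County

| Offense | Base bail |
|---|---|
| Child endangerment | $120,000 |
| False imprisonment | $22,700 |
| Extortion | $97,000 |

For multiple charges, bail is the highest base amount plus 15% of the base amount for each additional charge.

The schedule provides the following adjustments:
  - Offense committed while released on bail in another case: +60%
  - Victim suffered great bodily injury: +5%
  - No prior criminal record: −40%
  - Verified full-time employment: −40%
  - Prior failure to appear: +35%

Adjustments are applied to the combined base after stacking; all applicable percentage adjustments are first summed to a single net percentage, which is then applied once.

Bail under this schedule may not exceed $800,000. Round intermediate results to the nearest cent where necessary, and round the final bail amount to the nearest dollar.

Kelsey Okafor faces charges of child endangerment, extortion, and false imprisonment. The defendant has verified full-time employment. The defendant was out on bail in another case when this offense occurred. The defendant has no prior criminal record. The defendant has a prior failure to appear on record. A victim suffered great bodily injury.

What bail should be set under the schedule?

Base amounts from the schedule: child endangerment $120,000; extortion $97,000; false imprisonment $22,700.
Stacking rule: highest base plus 15% of each additional charge. Highest is child endangerment at $120,000. Additional: $97,000 × 15% = $14,550; $22,700 × 15% = $3,405. Combined base = $120,000 + $17,955 = $137,955.
Net percentage adjustment: +60% +5% −40% −40% +35% = +20%. $137,955 × 1.2 = $165,546.
$165,546 is within the $800,000 maximum.

$165,546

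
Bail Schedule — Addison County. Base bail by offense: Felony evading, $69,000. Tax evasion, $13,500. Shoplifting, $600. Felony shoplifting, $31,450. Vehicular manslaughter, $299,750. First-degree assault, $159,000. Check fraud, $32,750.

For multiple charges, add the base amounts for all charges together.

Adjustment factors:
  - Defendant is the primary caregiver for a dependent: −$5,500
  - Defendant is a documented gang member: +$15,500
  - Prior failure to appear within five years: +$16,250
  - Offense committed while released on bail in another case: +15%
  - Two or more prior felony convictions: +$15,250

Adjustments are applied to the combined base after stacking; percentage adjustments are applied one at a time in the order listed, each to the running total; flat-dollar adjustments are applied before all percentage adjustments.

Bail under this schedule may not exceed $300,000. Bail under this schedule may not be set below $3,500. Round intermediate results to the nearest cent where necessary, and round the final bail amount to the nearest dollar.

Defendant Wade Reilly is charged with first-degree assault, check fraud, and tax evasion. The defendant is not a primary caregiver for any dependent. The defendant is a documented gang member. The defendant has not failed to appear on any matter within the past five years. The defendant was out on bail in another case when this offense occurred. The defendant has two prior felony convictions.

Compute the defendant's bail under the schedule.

$271,400

Base amounts from the schedule: first-degree assault $159,000; check fraud $32,750; tax evasion $13,500.
Stacking rule: sum of all bases. $159,000 + $32,750 + $13,500 = $205,250.
Defendant is a documented gang member (+$15,500 flat): $205,250 + $15,500 = $220,750.
Two or more prior felony convictions (+$15,250 flat): $220,750 + $15,250 = $236,000.
Offense committed while released on bail in another case (+15%): $236,000 × 1.15 = $271,400.
$271,400 is within the $300,000 maximum.
$271,400 is at or above the $3,500 minimum.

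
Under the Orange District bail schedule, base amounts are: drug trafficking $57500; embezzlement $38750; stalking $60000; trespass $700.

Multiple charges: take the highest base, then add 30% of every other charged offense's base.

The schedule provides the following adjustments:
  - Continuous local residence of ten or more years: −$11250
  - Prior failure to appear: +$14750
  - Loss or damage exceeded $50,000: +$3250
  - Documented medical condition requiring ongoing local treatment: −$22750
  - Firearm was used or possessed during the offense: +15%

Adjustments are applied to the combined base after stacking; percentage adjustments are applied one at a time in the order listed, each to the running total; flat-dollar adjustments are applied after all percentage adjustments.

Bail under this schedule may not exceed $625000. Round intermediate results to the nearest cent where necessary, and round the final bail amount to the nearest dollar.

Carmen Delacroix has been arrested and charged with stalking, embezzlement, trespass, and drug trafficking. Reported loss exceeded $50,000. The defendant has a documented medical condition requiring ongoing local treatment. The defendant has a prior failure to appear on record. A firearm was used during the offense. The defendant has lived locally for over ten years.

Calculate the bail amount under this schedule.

Base amounts from the schedule: stalking $60000; embezzlement $38750; trespass $700; drug trafficking $57500.
Stacking rule: highest base plus 30% of each additional charge. Highest is stalking at $60000. Additional: $38750 × 30% = $11625; $700 × 30% = $210; $57500 × 30% = $17250. Combined base = $60000 + $29085 = $89085.
Firearm was used or possessed during the offense (+15%): $89085 × 1.15 = $102447.75.
Continuous local residence of ten or more years (−$11250 flat): $102447.75 − $11250 = $91197.75.
Prior failure to appear (+$14750 flat): $91197.75 + $14750 = $105947.75.
Loss or damage exceeded $50,000 (+$3250 flat): $105947.75 + $3250 = $109197.75.
Documented medical condition requiring ongoing local treatment (−$22750 flat): $109197.75 − $22750 = $86447.75.
$86447.75 is within the $625000 maximum.
Rounded to the nearest dollar: $86448.

$86448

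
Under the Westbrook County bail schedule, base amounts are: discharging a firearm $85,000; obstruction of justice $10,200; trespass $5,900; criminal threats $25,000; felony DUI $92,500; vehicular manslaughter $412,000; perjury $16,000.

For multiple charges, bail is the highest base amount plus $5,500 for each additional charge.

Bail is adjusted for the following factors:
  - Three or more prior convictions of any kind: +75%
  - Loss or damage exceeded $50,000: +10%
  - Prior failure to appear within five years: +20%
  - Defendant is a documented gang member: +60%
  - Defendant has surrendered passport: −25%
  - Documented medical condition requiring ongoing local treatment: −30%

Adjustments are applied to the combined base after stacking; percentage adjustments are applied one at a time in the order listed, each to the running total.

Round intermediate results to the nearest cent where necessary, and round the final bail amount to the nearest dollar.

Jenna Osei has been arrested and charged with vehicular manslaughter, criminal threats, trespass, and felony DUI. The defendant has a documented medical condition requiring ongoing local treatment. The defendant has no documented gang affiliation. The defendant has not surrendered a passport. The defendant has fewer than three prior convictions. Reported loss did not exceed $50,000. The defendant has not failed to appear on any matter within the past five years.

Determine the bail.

Base amounts from the schedule: vehicular manslaughter $412,000; criminal threats $25,000; trespass $5,900; felony DUI $92,500.
Stacking rule: highest base plus $5,500 per additional charge. Highest is vehicular manslaughter at $412,000; 3 additional charges → +$16,500. Combined base = $428,500.
Documented medical condition requiring ongoing local treatment (−30%): $428,500 × 0.7 = $299,950.

$299,950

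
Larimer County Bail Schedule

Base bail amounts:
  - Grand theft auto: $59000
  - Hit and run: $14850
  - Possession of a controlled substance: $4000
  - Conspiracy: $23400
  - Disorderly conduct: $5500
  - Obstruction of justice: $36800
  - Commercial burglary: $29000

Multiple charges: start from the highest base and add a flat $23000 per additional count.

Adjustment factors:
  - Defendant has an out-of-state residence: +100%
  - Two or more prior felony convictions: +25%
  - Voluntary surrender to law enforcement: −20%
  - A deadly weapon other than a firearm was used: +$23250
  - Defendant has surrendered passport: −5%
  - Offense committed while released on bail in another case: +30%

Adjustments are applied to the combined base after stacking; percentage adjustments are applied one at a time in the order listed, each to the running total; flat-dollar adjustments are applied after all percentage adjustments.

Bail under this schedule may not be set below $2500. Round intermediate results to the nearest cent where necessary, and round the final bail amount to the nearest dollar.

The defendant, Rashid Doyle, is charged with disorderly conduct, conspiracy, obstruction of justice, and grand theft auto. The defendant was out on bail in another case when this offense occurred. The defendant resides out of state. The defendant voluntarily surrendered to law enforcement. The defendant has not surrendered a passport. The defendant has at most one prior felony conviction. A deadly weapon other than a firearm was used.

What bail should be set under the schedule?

Base amounts from the schedule: disorderly conduct $5500; conspiracy $23400; obstruction of justice $36800; grand theft auto $59000.
Stacking rule: highest base plus $23000 per additional charge. Highest is grand theft auto at $59000; 3 additional charges → +$69000. Combined base = $128000.
Defendant has an out-of-state residence (+100%): $128000 × 2 = $256000.
Voluntary surrender to law enforcement (−20%): $256000 × 0.8 = $204800.
Offense committed while released on bail in another case (+30%): $204800 × 1.3 = $266240.
A deadly weapon other than a firearm was used (+$23250 flat): $266240 + $23250 = $289490.
$289490 is at or above the $2500 minimum.

$289490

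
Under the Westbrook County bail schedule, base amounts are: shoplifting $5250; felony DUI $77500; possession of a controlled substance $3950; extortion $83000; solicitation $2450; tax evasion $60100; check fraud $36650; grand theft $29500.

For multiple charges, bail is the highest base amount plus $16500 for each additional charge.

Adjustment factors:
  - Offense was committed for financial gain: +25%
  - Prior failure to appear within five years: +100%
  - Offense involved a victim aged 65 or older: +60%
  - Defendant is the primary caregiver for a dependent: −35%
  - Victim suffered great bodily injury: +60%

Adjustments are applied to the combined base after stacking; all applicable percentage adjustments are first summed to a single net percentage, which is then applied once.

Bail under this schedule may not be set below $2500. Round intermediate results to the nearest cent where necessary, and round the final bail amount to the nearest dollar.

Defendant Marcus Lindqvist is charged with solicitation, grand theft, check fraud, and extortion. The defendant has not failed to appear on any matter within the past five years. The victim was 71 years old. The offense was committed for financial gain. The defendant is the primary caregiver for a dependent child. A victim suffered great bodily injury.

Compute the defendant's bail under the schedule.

$278250

Base amounts from the schedule: solicitation $2450; grand theft $29500; check fraud $36650; extortion $83000.
Stacking rule: highest base plus $16500 per additional charge. Highest is extortion at $83000; 3 additional charges → +$49500. Combined base = $132500.
Net percentage adjustment: +25% +60% −35% +60% = +110%. $132500 × 2.1 = $278250.
$278250 is at or above the $2500 minimum.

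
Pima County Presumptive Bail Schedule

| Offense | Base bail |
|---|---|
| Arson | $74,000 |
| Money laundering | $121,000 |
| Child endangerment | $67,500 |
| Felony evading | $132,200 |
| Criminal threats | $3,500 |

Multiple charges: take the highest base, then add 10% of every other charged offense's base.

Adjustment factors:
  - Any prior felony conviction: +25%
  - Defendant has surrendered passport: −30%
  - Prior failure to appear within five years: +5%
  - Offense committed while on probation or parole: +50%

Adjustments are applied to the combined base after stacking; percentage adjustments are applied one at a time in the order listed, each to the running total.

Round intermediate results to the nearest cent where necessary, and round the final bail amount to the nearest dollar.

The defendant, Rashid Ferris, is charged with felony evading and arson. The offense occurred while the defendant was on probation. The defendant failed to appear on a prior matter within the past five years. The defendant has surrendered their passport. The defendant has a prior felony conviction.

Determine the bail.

Base amounts from the schedule: felony evading $132,200; arson $74,000.
Stacking rule: highest base plus 10% of each additional charge. Highest is felony evading at $132,200. Additional: $74,000 × 10% = $7,400. Combined base = $132,200 + $7,400 = $139,600.
Any prior felony conviction (+25%): $139,600 × 1.25 = $174,500.
Defendant has surrendered passport (−30%): $174,500 × 0.7 = $122,150.
Prior failure to appear within five years (+5%): $122,150 × 1.05 = $128,257.50.
Offense committed while on probation or parole (+50%): $128,257.50 × 1.5 = $192,386.25.
Rounded to the nearest dollar: $192,386.

$192,386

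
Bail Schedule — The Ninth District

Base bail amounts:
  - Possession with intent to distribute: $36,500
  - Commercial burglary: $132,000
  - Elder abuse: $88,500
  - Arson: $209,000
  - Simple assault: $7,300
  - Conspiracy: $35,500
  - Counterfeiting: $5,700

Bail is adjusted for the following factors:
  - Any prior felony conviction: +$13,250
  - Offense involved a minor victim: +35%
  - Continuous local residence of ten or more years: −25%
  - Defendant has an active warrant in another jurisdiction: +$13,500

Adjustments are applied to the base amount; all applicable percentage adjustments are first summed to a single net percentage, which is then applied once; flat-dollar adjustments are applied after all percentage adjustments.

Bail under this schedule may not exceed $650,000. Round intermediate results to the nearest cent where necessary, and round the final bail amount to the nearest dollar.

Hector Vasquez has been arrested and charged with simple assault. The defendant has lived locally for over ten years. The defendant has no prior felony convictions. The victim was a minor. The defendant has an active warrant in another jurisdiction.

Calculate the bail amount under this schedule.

$21,530

Base amounts from the schedule: simple assault $7,300.
Single charge. Combined base = $7,300.
Net percentage adjustment: +35% −25% = +10%. $7,300 × 1.1 = $8,030.
Defendant has an active warrant in another jurisdiction (+$13,500 flat): $8,030 + $13,500 = $21,530.
$21,530 is within the $650,000 maximum.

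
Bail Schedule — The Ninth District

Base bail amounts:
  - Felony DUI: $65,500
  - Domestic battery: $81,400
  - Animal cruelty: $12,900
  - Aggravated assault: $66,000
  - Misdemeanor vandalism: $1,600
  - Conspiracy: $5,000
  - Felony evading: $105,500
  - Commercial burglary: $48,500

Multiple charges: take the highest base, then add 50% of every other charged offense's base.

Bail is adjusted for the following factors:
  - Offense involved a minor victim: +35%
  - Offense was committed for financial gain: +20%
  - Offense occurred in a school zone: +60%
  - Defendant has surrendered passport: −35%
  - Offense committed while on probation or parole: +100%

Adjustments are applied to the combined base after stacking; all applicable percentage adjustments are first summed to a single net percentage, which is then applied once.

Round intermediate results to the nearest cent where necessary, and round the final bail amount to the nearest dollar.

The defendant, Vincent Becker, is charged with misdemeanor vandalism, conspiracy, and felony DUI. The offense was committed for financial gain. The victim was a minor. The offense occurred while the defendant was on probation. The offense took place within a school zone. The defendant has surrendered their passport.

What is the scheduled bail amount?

Base amounts from the schedule: misdemeanor vandalism $1,600; conspiracy $5,000; felony DUI $65,500.
Stacking rule: highest base plus 50% of each additional charge. Highest is felony DUI at $65,500. Additional: $1,600 × 50% = $800; $5,000 × 50% = $2,500. Combined base = $65,500 + $3,300 = $68,800.
Net percentage adjustment: +35% +20% +60% −35% +100% = +180%. $68,800 × 2.8 = $192,640.

$192,640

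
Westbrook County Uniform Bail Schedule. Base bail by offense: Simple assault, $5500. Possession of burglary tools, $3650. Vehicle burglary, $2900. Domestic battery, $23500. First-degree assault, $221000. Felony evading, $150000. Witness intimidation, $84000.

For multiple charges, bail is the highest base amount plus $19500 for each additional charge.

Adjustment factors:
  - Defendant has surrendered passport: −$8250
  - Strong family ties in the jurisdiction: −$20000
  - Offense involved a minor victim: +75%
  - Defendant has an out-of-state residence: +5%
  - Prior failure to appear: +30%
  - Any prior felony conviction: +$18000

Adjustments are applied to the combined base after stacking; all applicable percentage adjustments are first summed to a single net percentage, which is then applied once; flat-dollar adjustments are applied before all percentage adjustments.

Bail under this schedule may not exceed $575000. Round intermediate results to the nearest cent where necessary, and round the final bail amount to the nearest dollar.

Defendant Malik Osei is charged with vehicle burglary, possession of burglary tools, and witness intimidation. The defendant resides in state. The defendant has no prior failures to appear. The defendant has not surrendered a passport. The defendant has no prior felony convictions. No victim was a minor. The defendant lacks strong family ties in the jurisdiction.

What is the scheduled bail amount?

Base amounts from the schedule: vehicle burglary $2900; possession of burglary tools $3650; witness intimidation $84000.
Stacking rule: highest base plus $19500 per additional charge. Highest is witness intimidation at $84000; 2 additional charges → +$39000. Combined base = $123000.
No adjustment factors apply to this defendant.
$123000 is within the $575000 maximum.

$123000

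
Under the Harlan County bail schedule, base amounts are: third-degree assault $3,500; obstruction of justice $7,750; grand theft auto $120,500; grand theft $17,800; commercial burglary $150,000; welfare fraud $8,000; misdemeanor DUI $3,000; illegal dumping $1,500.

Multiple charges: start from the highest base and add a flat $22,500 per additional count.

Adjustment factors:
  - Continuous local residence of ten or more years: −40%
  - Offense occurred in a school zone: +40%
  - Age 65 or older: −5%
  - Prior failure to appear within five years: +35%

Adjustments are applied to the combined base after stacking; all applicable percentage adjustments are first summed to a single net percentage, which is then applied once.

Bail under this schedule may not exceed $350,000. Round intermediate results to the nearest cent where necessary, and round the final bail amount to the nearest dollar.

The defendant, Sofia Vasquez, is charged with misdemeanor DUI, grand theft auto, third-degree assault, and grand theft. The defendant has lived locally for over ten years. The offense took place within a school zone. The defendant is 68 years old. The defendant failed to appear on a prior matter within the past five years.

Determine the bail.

Base amounts from the schedule: misdemeanor DUI $3,000; grand theft auto $120,500; third-degree assault $3,500; grand theft $17,800.
Stacking rule: highest base plus $22,500 per additional charge. Highest is grand theft auto at $120,500; 3 additional charges → +$67,500. Combined base = $188,000.
Net percentage adjustment: −40% +40% −5% +35% = +30%. $188,000 × 1.3 = $244,400.
$244,400 is within the $350,000 maximum.

$244,400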